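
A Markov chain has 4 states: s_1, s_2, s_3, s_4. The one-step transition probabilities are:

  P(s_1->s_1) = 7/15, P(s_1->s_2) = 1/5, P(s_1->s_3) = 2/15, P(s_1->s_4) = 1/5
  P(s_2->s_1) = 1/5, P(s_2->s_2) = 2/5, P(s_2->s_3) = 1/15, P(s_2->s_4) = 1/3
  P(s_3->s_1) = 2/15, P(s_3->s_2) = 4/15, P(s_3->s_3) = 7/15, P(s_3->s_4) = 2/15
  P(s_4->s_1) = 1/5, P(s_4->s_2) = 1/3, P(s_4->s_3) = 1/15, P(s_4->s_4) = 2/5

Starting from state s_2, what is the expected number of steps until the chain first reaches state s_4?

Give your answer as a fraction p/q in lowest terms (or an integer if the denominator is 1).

Answer: 750/203

Derivation:
Let h_i = expected steps to first reach s_4 from state i.
Boundary: h_s_4 = 0.
First-step equations for the other states:
  h_s_1 = 1 + 7/15*h_s_1 + 1/5*h_s_2 + 2/15*h_s_3 + 1/5*h_s_4
  h_s_2 = 1 + 1/5*h_s_1 + 2/5*h_s_2 + 1/15*h_s_3 + 1/3*h_s_4
  h_s_3 = 1 + 2/15*h_s_1 + 4/15*h_s_2 + 7/15*h_s_3 + 2/15*h_s_4

Substituting h_s_4 = 0 and rearranging gives the linear system (I - Q) h = 1:
  [8/15, -1/5, -2/15] . (h_s_1, h_s_2, h_s_3) = 1
  [-1/5, 3/5, -1/15] . (h_s_1, h_s_2, h_s_3) = 1
  [-2/15, -4/15, 8/15] . (h_s_1, h_s_2, h_s_3) = 1

Solving yields:
  h_s_1 = 1815/406
  h_s_2 = 750/203
  h_s_3 = 1965/406

Starting state is s_2, so the expected hitting time is h_s_2 = 750/203.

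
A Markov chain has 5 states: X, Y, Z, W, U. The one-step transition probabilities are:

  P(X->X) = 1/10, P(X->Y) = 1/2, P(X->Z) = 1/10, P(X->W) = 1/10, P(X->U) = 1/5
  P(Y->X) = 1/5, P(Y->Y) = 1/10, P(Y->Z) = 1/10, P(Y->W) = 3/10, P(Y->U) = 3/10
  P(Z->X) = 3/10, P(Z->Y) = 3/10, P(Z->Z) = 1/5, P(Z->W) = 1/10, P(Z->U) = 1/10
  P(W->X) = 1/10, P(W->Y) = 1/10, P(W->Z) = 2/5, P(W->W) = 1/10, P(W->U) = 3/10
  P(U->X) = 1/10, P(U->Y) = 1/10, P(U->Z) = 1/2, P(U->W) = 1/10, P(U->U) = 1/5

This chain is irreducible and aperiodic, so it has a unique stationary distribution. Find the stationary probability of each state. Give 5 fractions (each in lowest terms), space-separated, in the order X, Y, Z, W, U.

The stationary distribution satisfies pi = pi * P, i.e.:
  pi_X = 1/10*pi_X + 1/5*pi_Y + 3/10*pi_Z + 1/10*pi_W + 1/10*pi_U
  pi_Y = 1/2*pi_X + 1/10*pi_Y + 3/10*pi_Z + 1/10*pi_W + 1/10*pi_U
  pi_Z = 1/10*pi_X + 1/10*pi_Y + 1/5*pi_Z + 2/5*pi_W + 1/2*pi_U
  pi_W = 1/10*pi_X + 3/10*pi_Y + 1/10*pi_Z + 1/10*pi_W + 1/10*pi_U
  pi_U = 1/5*pi_X + 3/10*pi_Y + 1/10*pi_Z + 3/10*pi_W + 1/5*pi_U
with normalization: pi_X + pi_Y + pi_Z + pi_W + pi_U = 1.

Using the first 4 balance equations plus normalization, the linear system A*pi = b is:
  [-9/10, 1/5, 3/10, 1/10, 1/10] . pi = 0
  [1/2, -9/10, 3/10, 1/10, 1/10] . pi = 0
  [1/10, 1/10, -4/5, 2/5, 1/2] . pi = 0
  [1/10, 3/10, 1/10, -9/10, 1/10] . pi = 0
  [1, 1, 1, 1, 1] . pi = 1

Solving yields:
  pi_X = 627/3634
  pi_Y = 399/1817
  pi_Z = 919/3634
  pi_W = 523/3634
  pi_U = 767/3634

Verification (pi * P):
  627/3634*1/10 + 399/1817*1/5 + 919/3634*3/10 + 523/3634*1/10 + 767/3634*1/10 = 627/3634 = pi_X  (ok)
  627/3634*1/2 + 399/1817*1/10 + 919/3634*3/10 + 523/3634*1/10 + 767/3634*1/10 = 399/1817 = pi_Y  (ok)
  627/3634*1/10 + 399/1817*1/10 + 919/3634*1/5 + 523/3634*2/5 + 767/3634*1/2 = 919/3634 = pi_Z  (ok)
  627/3634*1/10 + 399/1817*3/10 + 919/3634*1/10 + 523/3634*1/10 + 767/3634*1/10 = 523/3634 = pi_W  (ok)
  627/3634*1/5 + 399/1817*3/10 + 919/3634*1/10 + 523/3634*3/10 + 767/3634*1/5 = 767/3634 = pi_U  (ok)

Answer: 627/3634 399/1817 919/3634 523/3634 767/3634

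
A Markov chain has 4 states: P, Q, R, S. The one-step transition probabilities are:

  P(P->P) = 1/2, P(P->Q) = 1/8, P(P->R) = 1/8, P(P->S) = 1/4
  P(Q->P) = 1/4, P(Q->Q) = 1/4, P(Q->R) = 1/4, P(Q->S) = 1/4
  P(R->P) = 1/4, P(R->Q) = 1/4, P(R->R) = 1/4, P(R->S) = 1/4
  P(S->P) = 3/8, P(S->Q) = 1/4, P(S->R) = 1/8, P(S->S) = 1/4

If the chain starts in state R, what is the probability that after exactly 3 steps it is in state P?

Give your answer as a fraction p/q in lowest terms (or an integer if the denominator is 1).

Answer: 47/128

Derivation:
Computing P^3 by repeated multiplication:
P^1 =
  P: [1/2, 1/8, 1/8, 1/4]
  Q: [1/4, 1/4, 1/4, 1/4]
  R: [1/4, 1/4, 1/4, 1/4]
  S: [3/8, 1/4, 1/8, 1/4]
P^2 =
  P: [13/32, 3/16, 5/32, 1/4]
  Q: [11/32, 7/32, 3/16, 1/4]
  R: [11/32, 7/32, 3/16, 1/4]
  S: [3/8, 13/64, 11/64, 1/4]
P^3 =
  P: [49/128, 51/256, 43/256, 1/4]
  Q: [47/128, 53/256, 45/256, 1/4]
  R: [47/128, 53/256, 45/256, 1/4]
  S: [3/8, 13/64, 11/64, 1/4]

(P^3)[R -> P] = 47/128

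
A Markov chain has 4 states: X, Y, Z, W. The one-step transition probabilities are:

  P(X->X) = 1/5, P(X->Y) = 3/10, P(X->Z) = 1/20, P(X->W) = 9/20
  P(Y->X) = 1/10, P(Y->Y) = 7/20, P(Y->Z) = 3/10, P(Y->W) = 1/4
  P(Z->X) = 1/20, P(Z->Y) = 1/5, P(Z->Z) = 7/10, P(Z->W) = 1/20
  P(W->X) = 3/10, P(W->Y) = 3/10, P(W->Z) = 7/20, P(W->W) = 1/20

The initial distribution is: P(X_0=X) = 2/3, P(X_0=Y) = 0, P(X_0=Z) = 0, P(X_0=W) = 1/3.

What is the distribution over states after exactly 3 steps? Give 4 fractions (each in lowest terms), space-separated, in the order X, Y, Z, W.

Answer: 137/960 1133/4000 3139/8000 109/600

Derivation:
Propagating the distribution step by step (d_{t+1} = d_t * P):
d_0 = (X=2/3, Y=0, Z=0, W=1/3)
  d_1[X] = 2/3*1/5 + 0*1/10 + 0*1/20 + 1/3*3/10 = 7/30
  d_1[Y] = 2/3*3/10 + 0*7/20 + 0*1/5 + 1/3*3/10 = 3/10
  d_1[Z] = 2/3*1/20 + 0*3/10 + 0*7/10 + 1/3*7/20 = 3/20
  d_1[W] = 2/3*9/20 + 0*1/4 + 0*1/20 + 1/3*1/20 = 19/60
d_1 = (X=7/30, Y=3/10, Z=3/20, W=19/60)
  d_2[X] = 7/30*1/5 + 3/10*1/10 + 3/20*1/20 + 19/60*3/10 = 43/240
  d_2[Y] = 7/30*3/10 + 3/10*7/20 + 3/20*1/5 + 19/60*3/10 = 3/10
  d_2[Z] = 7/30*1/20 + 3/10*3/10 + 3/20*7/10 + 19/60*7/20 = 127/400
  d_2[W] = 7/30*9/20 + 3/10*1/4 + 3/20*1/20 + 19/60*1/20 = 61/300
d_2 = (X=43/240, Y=3/10, Z=127/400, W=61/300)
  d_3[X] = 43/240*1/5 + 3/10*1/10 + 127/400*1/20 + 61/300*3/10 = 137/960
  d_3[Y] = 43/240*3/10 + 3/10*7/20 + 127/400*1/5 + 61/300*3/10 = 1133/4000
  d_3[Z] = 43/240*1/20 + 3/10*3/10 + 127/400*7/10 + 61/300*7/20 = 3139/8000
  d_3[W] = 43/240*9/20 + 3/10*1/4 + 127/400*1/20 + 61/300*1/20 = 109/600
d_3 = (X=137/960, Y=1133/4000, Z=3139/8000, W=109/600)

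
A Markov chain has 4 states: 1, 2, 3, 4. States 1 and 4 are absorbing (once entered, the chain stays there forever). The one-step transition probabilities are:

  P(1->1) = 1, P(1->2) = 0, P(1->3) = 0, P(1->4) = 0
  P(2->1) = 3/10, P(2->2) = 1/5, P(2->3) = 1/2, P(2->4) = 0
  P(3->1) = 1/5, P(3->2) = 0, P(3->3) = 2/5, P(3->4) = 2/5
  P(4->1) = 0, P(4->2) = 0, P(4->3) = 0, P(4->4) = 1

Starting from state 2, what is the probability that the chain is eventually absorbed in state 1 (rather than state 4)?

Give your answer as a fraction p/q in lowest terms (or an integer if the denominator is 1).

Answer: 7/12

Derivation:
Let a_i = P(absorbed in 1 | start in state i).
Boundary conditions: a_1 = 1, a_4 = 0.
For each transient state i, a_i = sum_j P(i->j) * a_j:
  a_2 = 3/10*a_1 + 1/5*a_2 + 1/2*a_3 + 0*a_4
  a_3 = 1/5*a_1 + 0*a_2 + 2/5*a_3 + 2/5*a_4

Substituting a_1 = 1 and a_4 = 0, rearrange to (I - Q) a = r where r[i] = P(i -> 1):
  [4/5, -1/2] . (a_2, a_3) = 3/10
  [0, 3/5] . (a_2, a_3) = 1/5

Solving yields:
  a_2 = 7/12
  a_3 = 1/3

Starting state is 2, so the absorption probability is a_2 = 7/12.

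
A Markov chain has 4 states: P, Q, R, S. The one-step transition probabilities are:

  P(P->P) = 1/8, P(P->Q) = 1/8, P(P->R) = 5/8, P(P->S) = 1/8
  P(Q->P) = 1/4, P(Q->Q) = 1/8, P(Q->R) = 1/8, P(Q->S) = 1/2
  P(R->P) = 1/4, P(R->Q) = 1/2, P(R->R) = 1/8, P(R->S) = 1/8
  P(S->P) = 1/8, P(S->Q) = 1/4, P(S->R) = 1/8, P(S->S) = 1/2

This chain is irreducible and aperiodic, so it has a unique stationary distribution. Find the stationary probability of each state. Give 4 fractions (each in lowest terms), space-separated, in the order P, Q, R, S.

Answer: 11/60 1/4 13/60 7/20

Derivation:
The stationary distribution satisfies pi = pi * P, i.e.:
  pi_P = 1/8*pi_P + 1/4*pi_Q + 1/4*pi_R + 1/8*pi_S
  pi_Q = 1/8*pi_P + 1/8*pi_Q + 1/2*pi_R + 1/4*pi_S
  pi_R = 5/8*pi_P + 1/8*pi_Q + 1/8*pi_R + 1/8*pi_S
  pi_S = 1/8*pi_P + 1/2*pi_Q + 1/8*pi_R + 1/2*pi_S
with normalization: pi_P + pi_Q + pi_R + pi_S = 1.

Using the first 3 balance equations plus normalization, the linear system A*pi = b is:
  [-7/8, 1/4, 1/4, 1/8] . pi = 0
  [1/8, -7/8, 1/2, 1/4] . pi = 0
  [5/8, 1/8, -7/8, 1/8] . pi = 0
  [1, 1, 1, 1] . pi = 1

Solving yields:
  pi_P = 11/60
  pi_Q = 1/4
  pi_R = 13/60
  pi_S = 7/20

Verification (pi * P):
  11/60*1/8 + 1/4*1/4 + 13/60*1/4 + 7/20*1/8 = 11/60 = pi_P  (ok)
  11/60*1/8 + 1/4*1/8 + 13/60*1/2 + 7/20*1/4 = 1/4 = pi_Q  (ok)
  11/60*5/8 + 1/4*1/8 + 13/60*1/8 + 7/20*1/8 = 13/60 = pi_R  (ok)
  11/60*1/8 + 1/4*1/2 + 13/60*1/8 + 7/20*1/2 = 7/20 = pi_S  (ok)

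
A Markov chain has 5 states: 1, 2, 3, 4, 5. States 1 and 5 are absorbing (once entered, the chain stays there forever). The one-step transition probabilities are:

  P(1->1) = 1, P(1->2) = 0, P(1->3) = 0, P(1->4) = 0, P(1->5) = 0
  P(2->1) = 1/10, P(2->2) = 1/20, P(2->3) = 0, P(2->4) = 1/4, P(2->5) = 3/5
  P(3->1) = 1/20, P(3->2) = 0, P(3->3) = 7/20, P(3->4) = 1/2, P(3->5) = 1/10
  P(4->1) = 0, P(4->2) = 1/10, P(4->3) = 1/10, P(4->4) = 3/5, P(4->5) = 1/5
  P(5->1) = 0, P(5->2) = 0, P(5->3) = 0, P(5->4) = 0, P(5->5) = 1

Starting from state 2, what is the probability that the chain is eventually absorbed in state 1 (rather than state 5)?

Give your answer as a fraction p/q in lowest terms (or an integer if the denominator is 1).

Answer: 89/733

Derivation:
Let a_i = P(absorbed in 1 | start in state i).
Boundary conditions: a_1 = 1, a_5 = 0.
For each transient state i, a_i = sum_j P(i->j) * a_j:
  a_2 = 1/10*a_1 + 1/20*a_2 + 0*a_3 + 1/4*a_4 + 3/5*a_5
  a_3 = 1/20*a_1 + 0*a_2 + 7/20*a_3 + 1/2*a_4 + 1/10*a_5
  a_4 = 0*a_1 + 1/10*a_2 + 1/10*a_3 + 3/5*a_4 + 1/5*a_5

Substituting a_1 = 1 and a_5 = 0, rearrange to (I - Q) a = r where r[i] = P(i -> 1):
  [19/20, 0, -1/4] . (a_2, a_3, a_4) = 1/10
  [0, 13/20, -1/2] . (a_2, a_3, a_4) = 1/20
  [-1/10, -1/10, 2/5] . (a_2, a_3, a_4) = 0

Solving yields:
  a_2 = 89/733
  a_3 = 91/733
  a_4 = 45/733

Starting state is 2, so the absorption probability is a_2 = 89/733.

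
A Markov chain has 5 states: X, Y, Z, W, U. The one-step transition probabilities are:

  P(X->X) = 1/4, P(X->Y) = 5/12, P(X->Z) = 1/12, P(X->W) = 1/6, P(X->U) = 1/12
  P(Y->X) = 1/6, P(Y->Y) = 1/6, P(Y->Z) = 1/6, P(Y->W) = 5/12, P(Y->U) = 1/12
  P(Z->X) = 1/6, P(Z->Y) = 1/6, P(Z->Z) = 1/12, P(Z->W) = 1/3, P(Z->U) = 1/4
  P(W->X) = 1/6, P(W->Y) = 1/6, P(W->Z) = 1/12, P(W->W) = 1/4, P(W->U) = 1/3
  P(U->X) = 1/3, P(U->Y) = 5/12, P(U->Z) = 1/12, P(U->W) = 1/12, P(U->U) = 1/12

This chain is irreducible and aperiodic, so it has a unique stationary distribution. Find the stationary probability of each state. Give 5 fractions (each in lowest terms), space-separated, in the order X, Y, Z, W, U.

Answer: 5522/26067 2267/8689 913/8689 6701/26067 4304/26067

Derivation:
The stationary distribution satisfies pi = pi * P, i.e.:
  pi_X = 1/4*pi_X + 1/6*pi_Y + 1/6*pi_Z + 1/6*pi_W + 1/3*pi_U
  pi_Y = 5/12*pi_X + 1/6*pi_Y + 1/6*pi_Z + 1/6*pi_W + 5/12*pi_U
  pi_Z = 1/12*pi_X + 1/6*pi_Y + 1/12*pi_Z + 1/12*pi_W + 1/12*pi_U
  pi_W = 1/6*pi_X + 5/12*pi_Y + 1/3*pi_Z + 1/4*pi_W + 1/12*pi_U
  pi_U = 1/12*pi_X + 1/12*pi_Y + 1/4*pi_Z + 1/3*pi_W + 1/12*pi_U
with normalization: pi_X + pi_Y + pi_Z + pi_W + pi_U = 1.

Using the first 4 balance equations plus normalization, the linear system A*pi = b is:
  [-3/4, 1/6, 1/6, 1/6, 1/3] . pi = 0
  [5/12, -5/6, 1/6, 1/6, 5/12] . pi = 0
  [1/12, 1/6, -11/12, 1/12, 1/12] . pi = 0
  [1/6, 5/12, 1/3, -3/4, 1/12] . pi = 0
  [1, 1, 1, 1, 1] . pi = 1

Solving yields:
  pi_X = 5522/26067
  pi_Y = 2267/8689
  pi_Z = 913/8689
  pi_W = 6701/26067
  pi_U = 4304/26067

Verification (pi * P):
  5522/26067*1/4 + 2267/8689*1/6 + 913/8689*1/6 + 6701/26067*1/6 + 4304/26067*1/3 = 5522/26067 = pi_X  (ok)
  5522/26067*5/12 + 2267/8689*1/6 + 913/8689*1/6 + 6701/26067*1/6 + 4304/26067*5/12 = 2267/8689 = pi_Y  (ok)
  5522/26067*1/12 + 2267/8689*1/6 + 913/8689*1/12 + 6701/26067*1/12 + 4304/26067*1/12 = 913/8689 = pi_Z  (ok)
  5522/26067*1/6 + 2267/8689*5/12 + 913/8689*1/3 + 6701/26067*1/4 + 4304/26067*1/12 = 6701/26067 = pi_W  (ok)
  5522/26067*1/12 + 2267/8689*1/12 + 913/8689*1/4 + 6701/26067*1/3 + 4304/26067*1/12 = 4304/26067 = pi_U  (ok)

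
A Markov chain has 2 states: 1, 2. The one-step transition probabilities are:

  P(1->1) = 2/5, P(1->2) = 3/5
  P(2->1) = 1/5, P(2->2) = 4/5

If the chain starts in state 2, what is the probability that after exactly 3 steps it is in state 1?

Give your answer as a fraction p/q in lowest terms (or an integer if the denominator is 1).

Answer: 31/125

Derivation:
Computing P^3 by repeated multiplication:
P^1 =
  1: [2/5, 3/5]
  2: [1/5, 4/5]
P^2 =
  1: [7/25, 18/25]
  2: [6/25, 19/25]
P^3 =
  1: [32/125, 93/125]
  2: [31/125, 94/125]

(P^3)[2 -> 1] = 31/125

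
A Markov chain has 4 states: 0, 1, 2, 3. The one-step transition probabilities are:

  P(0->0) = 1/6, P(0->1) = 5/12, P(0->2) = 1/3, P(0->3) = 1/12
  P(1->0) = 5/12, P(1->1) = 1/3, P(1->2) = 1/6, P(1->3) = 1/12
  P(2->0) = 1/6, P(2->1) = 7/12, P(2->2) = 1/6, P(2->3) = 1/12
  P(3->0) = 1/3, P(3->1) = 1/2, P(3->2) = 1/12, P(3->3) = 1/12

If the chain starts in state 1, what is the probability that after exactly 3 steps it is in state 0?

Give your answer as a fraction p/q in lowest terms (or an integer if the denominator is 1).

Computing P^3 by repeated multiplication:
P^1 =
  0: [1/6, 5/12, 1/3, 1/12]
  1: [5/12, 1/3, 1/6, 1/12]
  2: [1/6, 7/12, 1/6, 1/12]
  3: [1/3, 1/2, 1/12, 1/12]
P^2 =
  0: [41/144, 4/9, 3/16, 1/12]
  1: [19/72, 61/144, 11/48, 1/12]
  2: [47/144, 29/72, 3/16, 1/12]
  3: [11/36, 19/48, 31/144, 1/12]
P^3 =
  0: [7/24, 361/864, 179/864, 1/12]
  1: [55/192, 737/1728, 11/54, 1/12]
  2: [9/32, 91/216, 185/864, 1/12]
  3: [161/576, 737/1728, 91/432, 1/12]

(P^3)[1 -> 0] = 55/192

Answer: 55/192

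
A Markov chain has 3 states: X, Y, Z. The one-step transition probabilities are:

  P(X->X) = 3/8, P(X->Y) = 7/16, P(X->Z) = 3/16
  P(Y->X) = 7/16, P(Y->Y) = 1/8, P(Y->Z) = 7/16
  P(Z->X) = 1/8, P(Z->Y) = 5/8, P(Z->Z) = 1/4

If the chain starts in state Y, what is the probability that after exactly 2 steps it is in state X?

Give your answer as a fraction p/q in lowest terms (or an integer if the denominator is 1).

Computing P^2 by repeated multiplication:
P^1 =
  X: [3/8, 7/16, 3/16]
  Y: [7/16, 1/8, 7/16]
  Z: [1/8, 5/8, 1/4]
P^2 =
  X: [91/256, 43/128, 79/256]
  Y: [35/128, 123/256, 63/256]
  Z: [45/128, 37/128, 23/64]

(P^2)[Y -> X] = 35/128

Answer: 35/128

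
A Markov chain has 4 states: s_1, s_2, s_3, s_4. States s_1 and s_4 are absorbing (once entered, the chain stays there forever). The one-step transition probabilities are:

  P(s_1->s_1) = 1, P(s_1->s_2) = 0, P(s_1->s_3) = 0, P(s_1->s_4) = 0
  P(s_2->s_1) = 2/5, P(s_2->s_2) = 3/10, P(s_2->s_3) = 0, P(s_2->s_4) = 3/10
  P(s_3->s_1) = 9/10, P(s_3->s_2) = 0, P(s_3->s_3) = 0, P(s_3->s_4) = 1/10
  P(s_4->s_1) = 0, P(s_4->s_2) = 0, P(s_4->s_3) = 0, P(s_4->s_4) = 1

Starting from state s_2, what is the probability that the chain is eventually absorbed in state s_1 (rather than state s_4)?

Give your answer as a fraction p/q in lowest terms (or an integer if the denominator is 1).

Answer: 4/7

Derivation:
Let a_i = P(absorbed in s_1 | start in state i).
Boundary conditions: a_s_1 = 1, a_s_4 = 0.
For each transient state i, a_i = sum_j P(i->j) * a_j:
  a_s_2 = 2/5*a_s_1 + 3/10*a_s_2 + 0*a_s_3 + 3/10*a_s_4
  a_s_3 = 9/10*a_s_1 + 0*a_s_2 + 0*a_s_3 + 1/10*a_s_4

Substituting a_s_1 = 1 and a_s_4 = 0, rearrange to (I - Q) a = r where r[i] = P(i -> s_1):
  [7/10, 0] . (a_s_2, a_s_3) = 2/5
  [0, 1] . (a_s_2, a_s_3) = 9/10

Solving yields:
  a_s_2 = 4/7
  a_s_3 = 9/10

Starting state is s_2, so the absorption probability is a_s_2 = 4/7.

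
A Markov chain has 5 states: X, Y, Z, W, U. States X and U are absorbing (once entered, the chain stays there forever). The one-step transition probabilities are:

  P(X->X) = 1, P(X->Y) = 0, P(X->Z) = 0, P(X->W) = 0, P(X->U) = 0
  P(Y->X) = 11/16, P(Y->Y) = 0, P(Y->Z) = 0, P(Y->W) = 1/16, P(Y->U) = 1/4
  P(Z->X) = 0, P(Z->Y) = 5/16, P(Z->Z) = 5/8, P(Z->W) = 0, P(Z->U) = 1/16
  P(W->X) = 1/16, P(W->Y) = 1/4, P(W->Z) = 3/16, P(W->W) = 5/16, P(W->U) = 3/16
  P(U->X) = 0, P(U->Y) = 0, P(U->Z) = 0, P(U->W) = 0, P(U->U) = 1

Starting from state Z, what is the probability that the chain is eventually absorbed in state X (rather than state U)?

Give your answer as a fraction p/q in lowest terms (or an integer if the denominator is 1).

Answer: 610/1017

Derivation:
Let a_i = P(absorbed in X | start in state i).
Boundary conditions: a_X = 1, a_U = 0.
For each transient state i, a_i = sum_j P(i->j) * a_j:
  a_Y = 11/16*a_X + 0*a_Y + 0*a_Z + 1/16*a_W + 1/4*a_U
  a_Z = 0*a_X + 5/16*a_Y + 5/8*a_Z + 0*a_W + 1/16*a_U
  a_W = 1/16*a_X + 1/4*a_Y + 3/16*a_Z + 5/16*a_W + 3/16*a_U

Substituting a_X = 1 and a_U = 0, rearrange to (I - Q) a = r where r[i] = P(i -> X):
  [1, 0, -1/16] . (a_Y, a_Z, a_W) = 11/16
  [-5/16, 3/8, 0] . (a_Y, a_Z, a_W) = 0
  [-1/4, -3/16, 11/16] . (a_Y, a_Z, a_W) = 1/16

Solving yields:
  a_Y = 244/339
  a_Z = 610/1017
  a_W = 175/339

Starting state is Z, so the absorption probability is a_Z = 610/1017.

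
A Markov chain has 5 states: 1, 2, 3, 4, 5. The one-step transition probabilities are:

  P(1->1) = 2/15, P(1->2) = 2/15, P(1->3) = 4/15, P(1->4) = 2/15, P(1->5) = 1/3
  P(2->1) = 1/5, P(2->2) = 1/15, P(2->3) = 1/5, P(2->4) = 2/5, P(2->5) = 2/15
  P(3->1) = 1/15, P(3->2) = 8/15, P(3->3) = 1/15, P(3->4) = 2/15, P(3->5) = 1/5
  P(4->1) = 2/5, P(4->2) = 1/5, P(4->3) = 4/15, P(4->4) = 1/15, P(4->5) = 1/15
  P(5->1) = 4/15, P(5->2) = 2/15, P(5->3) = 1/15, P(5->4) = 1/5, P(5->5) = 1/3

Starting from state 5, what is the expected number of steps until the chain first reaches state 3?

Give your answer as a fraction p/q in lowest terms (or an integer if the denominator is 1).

Let h_i = expected steps to first reach 3 from state i.
Boundary: h_3 = 0.
First-step equations for the other states:
  h_1 = 1 + 2/15*h_1 + 2/15*h_2 + 4/15*h_3 + 2/15*h_4 + 1/3*h_5
  h_2 = 1 + 1/5*h_1 + 1/15*h_2 + 1/5*h_3 + 2/5*h_4 + 2/15*h_5
  h_4 = 1 + 2/5*h_1 + 1/5*h_2 + 4/15*h_3 + 1/15*h_4 + 1/15*h_5
  h_5 = 1 + 4/15*h_1 + 2/15*h_2 + 1/15*h_3 + 1/5*h_4 + 1/3*h_5

Substituting h_3 = 0 and rearranging gives the linear system (I - Q) h = 1:
  [13/15, -2/15, -2/15, -1/3] . (h_1, h_2, h_4, h_5) = 1
  [-1/5, 14/15, -2/5, -2/15] . (h_1, h_2, h_4, h_5) = 1
  [-2/5, -1/5, 14/15, -1/15] . (h_1, h_2, h_4, h_5) = 1
  [-4/15, -2/15, -1/5, 2/3] . (h_1, h_2, h_4, h_5) = 1

Solving yields:
  h_1 = 19235/3957
  h_2 = 19495/3957
  h_4 = 18305/3957
  h_5 = 23020/3957

Starting state is 5, so the expected hitting time is h_5 = 23020/3957.

Answer: 23020/3957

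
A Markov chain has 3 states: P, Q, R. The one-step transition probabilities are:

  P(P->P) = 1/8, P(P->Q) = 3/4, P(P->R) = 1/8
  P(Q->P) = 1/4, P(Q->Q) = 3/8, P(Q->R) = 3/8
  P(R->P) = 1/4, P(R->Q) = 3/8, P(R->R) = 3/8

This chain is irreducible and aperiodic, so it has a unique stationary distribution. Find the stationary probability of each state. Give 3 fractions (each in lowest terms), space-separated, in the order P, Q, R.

The stationary distribution satisfies pi = pi * P, i.e.:
  pi_P = 1/8*pi_P + 1/4*pi_Q + 1/4*pi_R
  pi_Q = 3/4*pi_P + 3/8*pi_Q + 3/8*pi_R
  pi_R = 1/8*pi_P + 3/8*pi_Q + 3/8*pi_R
with normalization: pi_P + pi_Q + pi_R = 1.

Using the first 2 balance equations plus normalization, the linear system A*pi = b is:
  [-7/8, 1/4, 1/4] . pi = 0
  [3/4, -5/8, 3/8] . pi = 0
  [1, 1, 1] . pi = 1

Solving yields:
  pi_P = 2/9
  pi_Q = 11/24
  pi_R = 23/72

Verification (pi * P):
  2/9*1/8 + 11/24*1/4 + 23/72*1/4 = 2/9 = pi_P  (ok)
  2/9*3/4 + 11/24*3/8 + 23/72*3/8 = 11/24 = pi_Q  (ok)
  2/9*1/8 + 11/24*3/8 + 23/72*3/8 = 23/72 = pi_R  (ok)

Answer: 2/9 11/24 23/72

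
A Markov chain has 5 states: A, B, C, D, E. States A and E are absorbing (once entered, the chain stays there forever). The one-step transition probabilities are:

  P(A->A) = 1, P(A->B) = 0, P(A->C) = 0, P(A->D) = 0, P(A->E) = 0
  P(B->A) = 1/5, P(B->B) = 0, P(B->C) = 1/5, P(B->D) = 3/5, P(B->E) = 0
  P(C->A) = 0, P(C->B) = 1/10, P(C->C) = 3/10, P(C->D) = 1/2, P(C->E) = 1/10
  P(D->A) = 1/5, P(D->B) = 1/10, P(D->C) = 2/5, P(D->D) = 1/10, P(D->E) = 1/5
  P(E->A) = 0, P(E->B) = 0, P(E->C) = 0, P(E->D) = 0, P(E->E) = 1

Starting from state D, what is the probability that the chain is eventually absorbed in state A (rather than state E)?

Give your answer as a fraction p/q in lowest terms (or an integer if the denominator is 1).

Let a_i = P(absorbed in A | start in state i).
Boundary conditions: a_A = 1, a_E = 0.
For each transient state i, a_i = sum_j P(i->j) * a_j:
  a_B = 1/5*a_A + 0*a_B + 1/5*a_C + 3/5*a_D + 0*a_E
  a_C = 0*a_A + 1/10*a_B + 3/10*a_C + 1/2*a_D + 1/10*a_E
  a_D = 1/5*a_A + 1/10*a_B + 2/5*a_C + 1/10*a_D + 1/5*a_E

Substituting a_A = 1 and a_E = 0, rearrange to (I - Q) a = r where r[i] = P(i -> A):
  [1, -1/5, -3/5] . (a_B, a_C, a_D) = 1/5
  [-1/10, 7/10, -1/2] . (a_B, a_C, a_D) = 0
  [-1/10, -2/5, 9/10] . (a_B, a_C, a_D) = 1/5

Solving yields:
  a_B = 95/168
  a_C = 5/12
  a_D = 79/168

Starting state is D, so the absorption probability is a_D = 79/168.

Answer: 79/168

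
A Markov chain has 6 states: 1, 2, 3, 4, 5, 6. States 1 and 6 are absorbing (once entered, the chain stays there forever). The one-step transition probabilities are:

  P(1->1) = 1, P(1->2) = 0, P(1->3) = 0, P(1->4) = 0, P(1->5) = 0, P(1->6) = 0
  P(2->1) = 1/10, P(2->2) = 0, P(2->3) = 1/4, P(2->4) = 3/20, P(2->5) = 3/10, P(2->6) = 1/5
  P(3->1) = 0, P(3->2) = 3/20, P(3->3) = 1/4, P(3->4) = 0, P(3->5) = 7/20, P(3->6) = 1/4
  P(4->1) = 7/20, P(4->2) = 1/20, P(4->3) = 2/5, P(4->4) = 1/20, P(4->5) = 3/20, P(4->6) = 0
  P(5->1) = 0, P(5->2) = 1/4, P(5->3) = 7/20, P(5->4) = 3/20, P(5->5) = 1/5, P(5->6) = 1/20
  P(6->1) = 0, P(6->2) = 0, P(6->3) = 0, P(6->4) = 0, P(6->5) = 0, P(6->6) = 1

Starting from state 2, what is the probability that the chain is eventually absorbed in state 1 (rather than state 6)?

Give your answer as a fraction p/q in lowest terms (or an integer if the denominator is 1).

Answer: 6644/21795

Derivation:
Let a_i = P(absorbed in 1 | start in state i).
Boundary conditions: a_1 = 1, a_6 = 0.
For each transient state i, a_i = sum_j P(i->j) * a_j:
  a_2 = 1/10*a_1 + 0*a_2 + 1/4*a_3 + 3/20*a_4 + 3/10*a_5 + 1/5*a_6
  a_3 = 0*a_1 + 3/20*a_2 + 1/4*a_3 + 0*a_4 + 7/20*a_5 + 1/4*a_6
  a_4 = 7/20*a_1 + 1/20*a_2 + 2/5*a_3 + 1/20*a_4 + 3/20*a_5 + 0*a_6
  a_5 = 0*a_1 + 1/4*a_2 + 7/20*a_3 + 3/20*a_4 + 1/5*a_5 + 1/20*a_6

Substituting a_1 = 1 and a_6 = 0, rearrange to (I - Q) a = r where r[i] = P(i -> 1):
  [1, -1/4, -3/20, -3/10] . (a_2, a_3, a_4, a_5) = 1/10
  [-3/20, 3/4, 0, -7/20] . (a_2, a_3, a_4, a_5) = 0
  [-1/20, -2/5, 19/20, -3/20] . (a_2, a_3, a_4, a_5) = 7/20
  [-1/4, -7/20, -3/20, 4/5] . (a_2, a_3, a_4, a_5) = 0

Solving yields:
  a_2 = 6644/21795
  a_3 = 8203/43590
  a_4 = 7363/14530
  a_5 = 3961/14530

Starting state is 2, so the absorption probability is a_2 = 6644/21795.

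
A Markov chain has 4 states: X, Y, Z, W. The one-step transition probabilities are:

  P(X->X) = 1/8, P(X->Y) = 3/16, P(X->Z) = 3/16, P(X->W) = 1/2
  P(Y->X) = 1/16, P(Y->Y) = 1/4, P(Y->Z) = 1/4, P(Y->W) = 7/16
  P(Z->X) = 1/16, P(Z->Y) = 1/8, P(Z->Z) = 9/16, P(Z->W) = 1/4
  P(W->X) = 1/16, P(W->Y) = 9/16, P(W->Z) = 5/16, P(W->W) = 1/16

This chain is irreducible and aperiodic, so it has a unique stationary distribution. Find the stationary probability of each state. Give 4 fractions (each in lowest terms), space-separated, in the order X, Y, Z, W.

Answer: 1/15 1037/3675 468/1225 989/3675

Derivation:
The stationary distribution satisfies pi = pi * P, i.e.:
  pi_X = 1/8*pi_X + 1/16*pi_Y + 1/16*pi_Z + 1/16*pi_W
  pi_Y = 3/16*pi_X + 1/4*pi_Y + 1/8*pi_Z + 9/16*pi_W
  pi_Z = 3/16*pi_X + 1/4*pi_Y + 9/16*pi_Z + 5/16*pi_W
  pi_W = 1/2*pi_X + 7/16*pi_Y + 1/4*pi_Z + 1/16*pi_W
with normalization: pi_X + pi_Y + pi_Z + pi_W = 1.

Using the first 3 balance equations plus normalization, the linear system A*pi = b is:
  [-7/8, 1/16, 1/16, 1/16] . pi = 0
  [3/16, -3/4, 1/8, 9/16] . pi = 0
  [3/16, 1/4, -7/16, 5/16] . pi = 0
  [1, 1, 1, 1] . pi = 1

Solving yields:
  pi_X = 1/15
  pi_Y = 1037/3675
  pi_Z = 468/1225
  pi_W = 989/3675

Verification (pi * P):
  1/15*1/8 + 1037/3675*1/16 + 468/1225*1/16 + 989/3675*1/16 = 1/15 = pi_X  (ok)
  1/15*3/16 + 1037/3675*1/4 + 468/1225*1/8 + 989/3675*9/16 = 1037/3675 = pi_Y  (ok)
  1/15*3/16 + 1037/3675*1/4 + 468/1225*9/16 + 989/3675*5/16 = 468/1225 = pi_Z  (ok)
  1/15*1/2 + 1037/3675*7/16 + 468/1225*1/4 + 989/3675*1/16 = 989/3675 = pi_W  (ok)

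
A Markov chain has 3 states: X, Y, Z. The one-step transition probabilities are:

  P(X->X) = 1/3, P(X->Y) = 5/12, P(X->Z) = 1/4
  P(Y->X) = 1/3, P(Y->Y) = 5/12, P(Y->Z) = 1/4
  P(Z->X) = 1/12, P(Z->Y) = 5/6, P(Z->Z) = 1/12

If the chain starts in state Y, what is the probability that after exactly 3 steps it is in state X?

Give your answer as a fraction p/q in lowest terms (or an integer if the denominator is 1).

Computing P^3 by repeated multiplication:
P^1 =
  X: [1/3, 5/12, 1/4]
  Y: [1/3, 5/12, 1/4]
  Z: [1/12, 5/6, 1/12]
P^2 =
  X: [13/48, 25/48, 5/24]
  Y: [13/48, 25/48, 5/24]
  Z: [5/16, 65/144, 17/72]
P^3 =
  X: [9/32, 145/288, 31/144]
  Y: [9/32, 145/288, 31/144]
  Z: [79/288, 445/864, 91/432]

(P^3)[Y -> X] = 9/32

Answer: 9/32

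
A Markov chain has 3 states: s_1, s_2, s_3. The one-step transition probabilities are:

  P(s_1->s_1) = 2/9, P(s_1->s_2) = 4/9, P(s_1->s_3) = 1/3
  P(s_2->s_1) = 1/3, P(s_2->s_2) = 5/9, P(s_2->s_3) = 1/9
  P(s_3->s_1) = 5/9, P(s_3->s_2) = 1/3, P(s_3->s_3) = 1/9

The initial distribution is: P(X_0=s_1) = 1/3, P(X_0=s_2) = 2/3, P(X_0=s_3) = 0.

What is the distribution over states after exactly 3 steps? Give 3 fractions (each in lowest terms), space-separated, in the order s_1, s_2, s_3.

Answer: 244/729 1046/2187 409/2187

Derivation:
Propagating the distribution step by step (d_{t+1} = d_t * P):
d_0 = (s_1=1/3, s_2=2/3, s_3=0)
  d_1[s_1] = 1/3*2/9 + 2/3*1/3 + 0*5/9 = 8/27
  d_1[s_2] = 1/3*4/9 + 2/3*5/9 + 0*1/3 = 14/27
  d_1[s_3] = 1/3*1/3 + 2/3*1/9 + 0*1/9 = 5/27
d_1 = (s_1=8/27, s_2=14/27, s_3=5/27)
  d_2[s_1] = 8/27*2/9 + 14/27*1/3 + 5/27*5/9 = 83/243
  d_2[s_2] = 8/27*4/9 + 14/27*5/9 + 5/27*1/3 = 13/27
  d_2[s_3] = 8/27*1/3 + 14/27*1/9 + 5/27*1/9 = 43/243
d_2 = (s_1=83/243, s_2=13/27, s_3=43/243)
  d_3[s_1] = 83/243*2/9 + 13/27*1/3 + 43/243*5/9 = 244/729
  d_3[s_2] = 83/243*4/9 + 13/27*5/9 + 43/243*1/3 = 1046/2187
  d_3[s_3] = 83/243*1/3 + 13/27*1/9 + 43/243*1/9 = 409/2187
d_3 = (s_1=244/729, s_2=1046/2187, s_3=409/2187)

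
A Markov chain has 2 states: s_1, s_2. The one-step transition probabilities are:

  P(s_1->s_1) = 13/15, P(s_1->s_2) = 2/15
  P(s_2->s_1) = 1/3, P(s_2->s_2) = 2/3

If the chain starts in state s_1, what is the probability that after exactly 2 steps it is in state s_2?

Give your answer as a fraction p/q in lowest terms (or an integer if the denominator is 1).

Answer: 46/225

Derivation:
Computing P^2 by repeated multiplication:
P^1 =
  s_1: [13/15, 2/15]
  s_2: [1/3, 2/3]
P^2 =
  s_1: [179/225, 46/225]
  s_2: [23/45, 22/45]

(P^2)[s_1 -> s_2] = 46/225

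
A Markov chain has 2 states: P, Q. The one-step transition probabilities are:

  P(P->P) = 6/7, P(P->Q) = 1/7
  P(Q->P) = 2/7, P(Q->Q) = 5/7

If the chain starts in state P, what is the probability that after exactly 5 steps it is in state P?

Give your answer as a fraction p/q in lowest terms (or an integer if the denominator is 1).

Computing P^5 by repeated multiplication:
P^1 =
  P: [6/7, 1/7]
  Q: [2/7, 5/7]
P^2 =
  P: [38/49, 11/49]
  Q: [22/49, 27/49]
P^3 =
  P: [250/343, 93/343]
  Q: [186/343, 157/343]
P^4 =
  P: [1686/2401, 715/2401]
  Q: [1430/2401, 971/2401]
P^5 =
  P: [11546/16807, 5261/16807]
  Q: [10522/16807, 6285/16807]

(P^5)[P -> P] = 11546/16807

Answer: 11546/16807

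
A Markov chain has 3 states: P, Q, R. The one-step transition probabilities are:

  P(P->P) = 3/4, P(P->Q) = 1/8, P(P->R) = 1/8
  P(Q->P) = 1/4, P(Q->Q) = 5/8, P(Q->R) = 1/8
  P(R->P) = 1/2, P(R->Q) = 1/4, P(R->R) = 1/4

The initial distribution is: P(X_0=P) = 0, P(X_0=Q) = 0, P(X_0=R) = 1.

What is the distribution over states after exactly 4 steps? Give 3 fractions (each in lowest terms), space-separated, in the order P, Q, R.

Propagating the distribution step by step (d_{t+1} = d_t * P):
d_0 = (P=0, Q=0, R=1)
  d_1[P] = 0*3/4 + 0*1/4 + 1*1/2 = 1/2
  d_1[Q] = 0*1/8 + 0*5/8 + 1*1/4 = 1/4
  d_1[R] = 0*1/8 + 0*1/8 + 1*1/4 = 1/4
d_1 = (P=1/2, Q=1/4, R=1/4)
  d_2[P] = 1/2*3/4 + 1/4*1/4 + 1/4*1/2 = 9/16
  d_2[Q] = 1/2*1/8 + 1/4*5/8 + 1/4*1/4 = 9/32
  d_2[R] = 1/2*1/8 + 1/4*1/8 + 1/4*1/4 = 5/32
d_2 = (P=9/16, Q=9/32, R=5/32)
  d_3[P] = 9/16*3/4 + 9/32*1/4 + 5/32*1/2 = 73/128
  d_3[Q] = 9/16*1/8 + 9/32*5/8 + 5/32*1/4 = 73/256
  d_3[R] = 9/16*1/8 + 9/32*1/8 + 5/32*1/4 = 37/256
d_3 = (P=73/128, Q=73/256, R=37/256)
  d_4[P] = 73/128*3/4 + 73/256*1/4 + 37/256*1/2 = 585/1024
  d_4[Q] = 73/128*1/8 + 73/256*5/8 + 37/256*1/4 = 585/2048
  d_4[R] = 73/128*1/8 + 73/256*1/8 + 37/256*1/4 = 293/2048
d_4 = (P=585/1024, Q=585/2048, R=293/2048)

Answer: 585/1024 585/2048 293/2048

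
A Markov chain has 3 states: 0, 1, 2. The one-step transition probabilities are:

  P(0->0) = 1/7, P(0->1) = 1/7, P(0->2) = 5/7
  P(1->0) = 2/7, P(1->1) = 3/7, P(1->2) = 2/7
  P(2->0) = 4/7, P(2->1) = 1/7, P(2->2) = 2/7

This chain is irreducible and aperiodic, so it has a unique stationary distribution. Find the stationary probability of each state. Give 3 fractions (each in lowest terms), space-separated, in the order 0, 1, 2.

Answer: 9/25 1/5 11/25

Derivation:
The stationary distribution satisfies pi = pi * P, i.e.:
  pi_0 = 1/7*pi_0 + 2/7*pi_1 + 4/7*pi_2
  pi_1 = 1/7*pi_0 + 3/7*pi_1 + 1/7*pi_2
  pi_2 = 5/7*pi_0 + 2/7*pi_1 + 2/7*pi_2
with normalization: pi_0 + pi_1 + pi_2 = 1.

Using the first 2 balance equations plus normalization, the linear system A*pi = b is:
  [-6/7, 2/7, 4/7] . pi = 0
  [1/7, -4/7, 1/7] . pi = 0
  [1, 1, 1] . pi = 1

Solving yields:
  pi_0 = 9/25
  pi_1 = 1/5
  pi_2 = 11/25

Verification (pi * P):
  9/25*1/7 + 1/5*2/7 + 11/25*4/7 = 9/25 = pi_0  (ok)
  9/25*1/7 + 1/5*3/7 + 11/25*1/7 = 1/5 = pi_1  (ok)
  9/25*5/7 + 1/5*2/7 + 11/25*2/7 = 11/25 = pi_2  (ok)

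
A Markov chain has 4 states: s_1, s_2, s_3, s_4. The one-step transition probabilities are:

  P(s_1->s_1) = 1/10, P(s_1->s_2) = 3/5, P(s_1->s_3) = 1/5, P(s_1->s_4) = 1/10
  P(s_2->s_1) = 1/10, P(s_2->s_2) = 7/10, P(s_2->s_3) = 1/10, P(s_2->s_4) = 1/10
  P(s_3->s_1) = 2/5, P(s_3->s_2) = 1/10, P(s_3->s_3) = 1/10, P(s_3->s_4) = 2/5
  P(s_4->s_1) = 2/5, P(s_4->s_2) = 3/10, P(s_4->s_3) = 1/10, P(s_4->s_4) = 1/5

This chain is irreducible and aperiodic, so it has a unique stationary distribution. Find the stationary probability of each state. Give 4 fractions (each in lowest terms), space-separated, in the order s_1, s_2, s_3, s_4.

Answer: 13/72 119/216 17/144 65/432

Derivation:
The stationary distribution satisfies pi = pi * P, i.e.:
  pi_s_1 = 1/10*pi_s_1 + 1/10*pi_s_2 + 2/5*pi_s_3 + 2/5*pi_s_4
  pi_s_2 = 3/5*pi_s_1 + 7/10*pi_s_2 + 1/10*pi_s_3 + 3/10*pi_s_4
  pi_s_3 = 1/5*pi_s_1 + 1/10*pi_s_2 + 1/10*pi_s_3 + 1/10*pi_s_4
  pi_s_4 = 1/10*pi_s_1 + 1/10*pi_s_2 + 2/5*pi_s_3 + 1/5*pi_s_4
with normalization: pi_s_1 + pi_s_2 + pi_s_3 + pi_s_4 = 1.

Using the first 3 balance equations plus normalization, the linear system A*pi = b is:
  [-9/10, 1/10, 2/5, 2/5] . pi = 0
  [3/5, -3/10, 1/10, 3/10] . pi = 0
  [1/5, 1/10, -9/10, 1/10] . pi = 0
  [1, 1, 1, 1] . pi = 1

Solving yields:
  pi_s_1 = 13/72
  pi_s_2 = 119/216
  pi_s_3 = 17/144
  pi_s_4 = 65/432

Verification (pi * P):
  13/72*1/10 + 119/216*1/10 + 17/144*2/5 + 65/432*2/5 = 13/72 = pi_s_1  (ok)
  13/72*3/5 + 119/216*7/10 + 17/144*1/10 + 65/432*3/10 = 119/216 = pi_s_2  (ok)
  13/72*1/5 + 119/216*1/10 + 17/144*1/10 + 65/432*1/10 = 17/144 = pi_s_3  (ok)
  13/72*1/10 + 119/216*1/10 + 17/144*2/5 + 65/432*1/5 = 65/432 = pi_s_4  (ok)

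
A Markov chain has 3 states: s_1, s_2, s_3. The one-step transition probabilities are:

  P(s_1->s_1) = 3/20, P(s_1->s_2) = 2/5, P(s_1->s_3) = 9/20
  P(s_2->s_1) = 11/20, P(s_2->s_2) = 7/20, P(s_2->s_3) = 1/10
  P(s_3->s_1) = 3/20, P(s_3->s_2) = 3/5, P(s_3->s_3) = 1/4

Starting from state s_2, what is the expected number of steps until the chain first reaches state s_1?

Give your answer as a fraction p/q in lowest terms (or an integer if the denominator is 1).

Answer: 340/171

Derivation:
Let h_i = expected steps to first reach s_1 from state i.
Boundary: h_s_1 = 0.
First-step equations for the other states:
  h_s_2 = 1 + 11/20*h_s_1 + 7/20*h_s_2 + 1/10*h_s_3
  h_s_3 = 1 + 3/20*h_s_1 + 3/5*h_s_2 + 1/4*h_s_3

Substituting h_s_1 = 0 and rearranging gives the linear system (I - Q) h = 1:
  [13/20, -1/10] . (h_s_2, h_s_3) = 1
  [-3/5, 3/4] . (h_s_2, h_s_3) = 1

Solving yields:
  h_s_2 = 340/171
  h_s_3 = 500/171

Starting state is s_2, so the expected hitting time is h_s_2 = 340/171.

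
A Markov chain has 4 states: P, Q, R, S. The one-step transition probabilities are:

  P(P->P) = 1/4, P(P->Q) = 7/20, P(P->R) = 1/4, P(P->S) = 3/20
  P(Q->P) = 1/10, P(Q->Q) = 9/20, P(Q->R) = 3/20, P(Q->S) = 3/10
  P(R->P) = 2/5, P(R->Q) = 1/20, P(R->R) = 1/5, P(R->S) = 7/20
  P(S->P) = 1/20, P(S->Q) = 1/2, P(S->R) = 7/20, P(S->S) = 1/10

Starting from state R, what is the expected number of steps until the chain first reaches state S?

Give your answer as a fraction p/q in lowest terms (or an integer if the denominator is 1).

Let h_i = expected steps to first reach S from state i.
Boundary: h_S = 0.
First-step equations for the other states:
  h_P = 1 + 1/4*h_P + 7/20*h_Q + 1/4*h_R + 3/20*h_S
  h_Q = 1 + 1/10*h_P + 9/20*h_Q + 3/20*h_R + 3/10*h_S
  h_R = 1 + 2/5*h_P + 1/20*h_Q + 1/5*h_R + 7/20*h_S

Substituting h_S = 0 and rearranging gives the linear system (I - Q) h = 1:
  [3/4, -7/20, -1/4] . (h_P, h_Q, h_R) = 1
  [-1/10, 11/20, -3/20] . (h_P, h_Q, h_R) = 1
  [-2/5, -1/20, 4/5] . (h_P, h_Q, h_R) = 1

Solving yields:
  h_P = 7320/1753
  h_Q = 6220/1753
  h_R = 6240/1753

Starting state is R, so the expected hitting time is h_R = 6240/1753.

Answer: 6240/1753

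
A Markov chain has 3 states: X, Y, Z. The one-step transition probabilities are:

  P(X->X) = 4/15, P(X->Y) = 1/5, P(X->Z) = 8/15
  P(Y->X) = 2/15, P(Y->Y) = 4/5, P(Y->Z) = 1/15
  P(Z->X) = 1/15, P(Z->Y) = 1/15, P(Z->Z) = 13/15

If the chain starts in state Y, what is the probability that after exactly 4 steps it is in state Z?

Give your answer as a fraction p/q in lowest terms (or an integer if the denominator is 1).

Answer: 18076/50625

Derivation:
Computing P^4 by repeated multiplication:
P^1 =
  X: [4/15, 1/5, 8/15]
  Y: [2/15, 4/5, 1/15]
  Z: [1/15, 1/15, 13/15]
P^2 =
  X: [2/15, 56/225, 139/225]
  Y: [11/75, 151/225, 41/225]
  Z: [19/225, 28/225, 178/225]
P^3 =
  X: [371/3375, 901/3375, 701/1125]
  Y: [19/135, 1952/3375, 316/1125]
  Z: [62/675, 571/3375, 2494/3375]
P^4 =
  X: [5389/50625, 4676/16875, 31208/50625]
  Y: [6752/50625, 8599/16875, 18076/50625]
  Z: [4876/50625, 10276/50625, 35473/50625]

(P^4)[Y -> Z] = 18076/50625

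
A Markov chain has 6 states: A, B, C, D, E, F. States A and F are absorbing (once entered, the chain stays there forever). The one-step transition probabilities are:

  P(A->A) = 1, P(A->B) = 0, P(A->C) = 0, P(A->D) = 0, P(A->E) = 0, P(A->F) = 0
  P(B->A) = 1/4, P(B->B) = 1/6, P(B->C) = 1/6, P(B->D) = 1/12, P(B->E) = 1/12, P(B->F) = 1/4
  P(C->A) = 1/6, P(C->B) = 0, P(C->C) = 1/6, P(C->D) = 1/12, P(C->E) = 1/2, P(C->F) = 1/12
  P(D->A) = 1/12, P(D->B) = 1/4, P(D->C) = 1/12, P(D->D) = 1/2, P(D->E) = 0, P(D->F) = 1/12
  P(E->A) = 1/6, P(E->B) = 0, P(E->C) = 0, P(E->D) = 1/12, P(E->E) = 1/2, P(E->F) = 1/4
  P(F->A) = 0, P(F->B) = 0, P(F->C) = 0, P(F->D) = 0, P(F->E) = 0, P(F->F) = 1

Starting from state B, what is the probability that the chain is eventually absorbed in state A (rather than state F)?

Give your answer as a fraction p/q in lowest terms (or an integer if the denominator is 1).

Let a_i = P(absorbed in A | start in state i).
Boundary conditions: a_A = 1, a_F = 0.
For each transient state i, a_i = sum_j P(i->j) * a_j:
  a_B = 1/4*a_A + 1/6*a_B + 1/6*a_C + 1/12*a_D + 1/12*a_E + 1/4*a_F
  a_C = 1/6*a_A + 0*a_B + 1/6*a_C + 1/12*a_D + 1/2*a_E + 1/12*a_F
  a_D = 1/12*a_A + 1/4*a_B + 1/12*a_C + 1/2*a_D + 0*a_E + 1/12*a_F
  a_E = 1/6*a_A + 0*a_B + 0*a_C + 1/12*a_D + 1/2*a_E + 1/4*a_F

Substituting a_A = 1 and a_F = 0, rearrange to (I - Q) a = r where r[i] = P(i -> A):
  [5/6, -1/6, -1/12, -1/12] . (a_B, a_C, a_D, a_E) = 1/4
  [0, 5/6, -1/12, -1/2] . (a_B, a_C, a_D, a_E) = 1/6
  [-1/4, -1/12, 1/2, 0] . (a_B, a_C, a_D, a_E) = 1/12
  [0, 0, -1/12, 1/2] . (a_B, a_C, a_D, a_E) = 1/6

Solving yields:
  a_B = 785/1599
  a_C = 266/533
  a_D = 264/533
  a_E = 665/1599

Starting state is B, so the absorption probability is a_B = 785/1599.

Answer: 785/1599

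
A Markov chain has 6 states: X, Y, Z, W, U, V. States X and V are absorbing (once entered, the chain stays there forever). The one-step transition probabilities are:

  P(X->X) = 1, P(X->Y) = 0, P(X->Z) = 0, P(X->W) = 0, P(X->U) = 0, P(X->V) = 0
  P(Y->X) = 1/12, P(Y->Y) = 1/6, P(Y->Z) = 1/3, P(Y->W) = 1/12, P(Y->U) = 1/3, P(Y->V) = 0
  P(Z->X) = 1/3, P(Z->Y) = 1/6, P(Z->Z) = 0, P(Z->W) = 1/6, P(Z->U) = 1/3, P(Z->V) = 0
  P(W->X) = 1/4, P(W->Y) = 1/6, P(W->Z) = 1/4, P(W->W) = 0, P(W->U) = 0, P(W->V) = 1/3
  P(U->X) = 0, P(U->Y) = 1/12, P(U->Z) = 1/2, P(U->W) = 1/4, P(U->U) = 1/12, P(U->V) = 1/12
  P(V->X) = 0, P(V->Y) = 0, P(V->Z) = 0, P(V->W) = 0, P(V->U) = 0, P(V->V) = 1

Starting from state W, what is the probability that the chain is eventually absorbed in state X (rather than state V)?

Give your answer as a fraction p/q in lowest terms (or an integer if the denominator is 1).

Let a_i = P(absorbed in X | start in state i).
Boundary conditions: a_X = 1, a_V = 0.
For each transient state i, a_i = sum_j P(i->j) * a_j:
  a_Y = 1/12*a_X + 1/6*a_Y + 1/3*a_Z + 1/12*a_W + 1/3*a_U + 0*a_V
  a_Z = 1/3*a_X + 1/6*a_Y + 0*a_Z + 1/6*a_W + 1/3*a_U + 0*a_V
  a_W = 1/4*a_X + 1/6*a_Y + 1/4*a_Z + 0*a_W + 0*a_U + 1/3*a_V
  a_U = 0*a_X + 1/12*a_Y + 1/2*a_Z + 1/4*a_W + 1/12*a_U + 1/12*a_V

Substituting a_X = 1 and a_V = 0, rearrange to (I - Q) a = r where r[i] = P(i -> X):
  [5/6, -1/3, -1/12, -1/3] . (a_Y, a_Z, a_W, a_U) = 1/12
  [-1/6, 1, -1/6, -1/3] . (a_Y, a_Z, a_W, a_U) = 1/3
  [-1/6, -1/4, 1, 0] . (a_Y, a_Z, a_W, a_U) = 1/4
  [-1/12, -1/2, -1/4, 11/12] . (a_Y, a_Z, a_W, a_U) = 0

Solving yields:
  a_Y = 3021/4271
  a_Z = 3215/4271
  a_W = 2375/4271
  a_U = 2676/4271

Starting state is W, so the absorption probability is a_W = 2375/4271.

Answer: 2375/4271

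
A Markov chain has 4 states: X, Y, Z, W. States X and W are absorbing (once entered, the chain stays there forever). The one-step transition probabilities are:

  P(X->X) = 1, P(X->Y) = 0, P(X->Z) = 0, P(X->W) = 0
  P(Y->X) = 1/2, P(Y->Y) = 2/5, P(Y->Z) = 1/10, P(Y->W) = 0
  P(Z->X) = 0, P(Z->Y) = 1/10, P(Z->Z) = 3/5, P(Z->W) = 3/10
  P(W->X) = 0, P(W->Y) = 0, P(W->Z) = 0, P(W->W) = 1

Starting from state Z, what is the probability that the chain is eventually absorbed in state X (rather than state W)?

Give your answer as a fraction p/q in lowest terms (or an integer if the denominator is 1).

Let a_i = P(absorbed in X | start in state i).
Boundary conditions: a_X = 1, a_W = 0.
For each transient state i, a_i = sum_j P(i->j) * a_j:
  a_Y = 1/2*a_X + 2/5*a_Y + 1/10*a_Z + 0*a_W
  a_Z = 0*a_X + 1/10*a_Y + 3/5*a_Z + 3/10*a_W

Substituting a_X = 1 and a_W = 0, rearrange to (I - Q) a = r where r[i] = P(i -> X):
  [3/5, -1/10] . (a_Y, a_Z) = 1/2
  [-1/10, 2/5] . (a_Y, a_Z) = 0

Solving yields:
  a_Y = 20/23
  a_Z = 5/23

Starting state is Z, so the absorption probability is a_Z = 5/23.

Answer: 5/23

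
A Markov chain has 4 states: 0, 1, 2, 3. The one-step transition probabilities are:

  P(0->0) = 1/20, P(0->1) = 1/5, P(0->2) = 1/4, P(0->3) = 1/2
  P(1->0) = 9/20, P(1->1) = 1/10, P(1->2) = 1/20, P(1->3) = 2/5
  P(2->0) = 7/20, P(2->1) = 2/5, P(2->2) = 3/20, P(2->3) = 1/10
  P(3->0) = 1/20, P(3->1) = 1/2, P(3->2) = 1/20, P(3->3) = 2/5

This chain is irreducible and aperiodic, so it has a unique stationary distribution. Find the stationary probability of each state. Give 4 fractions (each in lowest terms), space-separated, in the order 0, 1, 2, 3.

Answer: 131/646 99/323 65/646 126/323

Derivation:
The stationary distribution satisfies pi = pi * P, i.e.:
  pi_0 = 1/20*pi_0 + 9/20*pi_1 + 7/20*pi_2 + 1/20*pi_3
  pi_1 = 1/5*pi_0 + 1/10*pi_1 + 2/5*pi_2 + 1/2*pi_3
  pi_2 = 1/4*pi_0 + 1/20*pi_1 + 3/20*pi_2 + 1/20*pi_3
  pi_3 = 1/2*pi_0 + 2/5*pi_1 + 1/10*pi_2 + 2/5*pi_3
with normalization: pi_0 + pi_1 + pi_2 + pi_3 = 1.

Using the first 3 balance equations plus normalization, the linear system A*pi = b is:
  [-19/20, 9/20, 7/20, 1/20] . pi = 0
  [1/5, -9/10, 2/5, 1/2] . pi = 0
  [1/4, 1/20, -17/20, 1/20] . pi = 0
  [1, 1, 1, 1] . pi = 1

Solving yields:
  pi_0 = 131/646
  pi_1 = 99/323
  pi_2 = 65/646
  pi_3 = 126/323

Verification (pi * P):
  131/646*1/20 + 99/323*9/20 + 65/646*7/20 + 126/323*1/20 = 131/646 = pi_0  (ok)
  131/646*1/5 + 99/323*1/10 + 65/646*2/5 + 126/323*1/2 = 99/323 = pi_1  (ok)
  131/646*1/4 + 99/323*1/20 + 65/646*3/20 + 126/323*1/20 = 65/646 = pi_2  (ok)
  131/646*1/2 + 99/323*2/5 + 65/646*1/10 + 126/323*2/5 = 126/323 = pi_3  (ok)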